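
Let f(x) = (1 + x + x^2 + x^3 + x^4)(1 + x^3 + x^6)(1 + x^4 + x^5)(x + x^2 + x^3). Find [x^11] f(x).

(1 + x + x^2 + x^3 + x^4) has coefficients 1,1,1,1,1 for degrees 0…4.
(1 + x^3 + x^6) has coefficients 1,0,0,1,0,0,1,0,0,0,0,0 for degrees 0…11.
Multiplying by (1 + x^4 + x^5) gives running coefficients 1,0,0,1,1,1,1,1,1,0,1,1 for degrees 0…11.
Finally multiplying by (x + x^2 + x^3), the product of all factors after the first has coefficients 0,1,1,1,1,2,3,3,3,3,2,2 for degrees 0…11.
[x^11] = 1·2 + 1·2 + 1·3 + 1·3 + 1·3 = 13.

13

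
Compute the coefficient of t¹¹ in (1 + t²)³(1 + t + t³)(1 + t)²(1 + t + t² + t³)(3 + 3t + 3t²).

261

(1 + t²)³ has coefficients 1,0,3,0,3,0,1 for degrees 0…6.
(1 + t + t³) has coefficients 1,1,0,1,0,0,0,0,0,0,0,0 for degrees 0…11.
Multiplying by (1 + t)² gives running coefficients 1,3,3,2,2,1,0,0,0,0,0,0 for degrees 0…11.
Multiplying by (1 + t + t² + t³) gives running coefficients 1,4,7,9,10,8,5,3,1,0,0,0 for degrees 0…11.
Finally multiplying by (3 + 3t + 3t²), the product of all factors after the first has coefficients 3,15,36,60,78,81,69,48,27,12,3,0 for degrees 0…11.
[t¹¹] = 1·0 + 3·12 + 3·48 + 1·81 = 261.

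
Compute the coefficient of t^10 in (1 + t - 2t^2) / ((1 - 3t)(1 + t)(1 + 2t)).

Partial fractions give a closed form: a_n = (1/2)·3^n + (1/2)·(-1)^n.
At n = 10: a_10 = 29525.

29525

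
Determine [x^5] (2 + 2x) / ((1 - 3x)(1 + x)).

Partial fractions give a closed form: a_n = (2)·3^n.
At n = 5: a_5 = 486.

486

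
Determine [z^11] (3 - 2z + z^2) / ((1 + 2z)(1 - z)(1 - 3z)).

The denominator gives the recurrence a_n = 2a_(n−1) + 5a_(n−2) − 6a_(n−3) for n ≥ 3; the numerator fixes a_0 = 3, a_1 = 4, a_2 = 24.
Iterating: 3, 4, 24, 50, 196, 498, 1676, 4666, 14724, 42722, 131068, 387402, so a_11 = 387402.

387402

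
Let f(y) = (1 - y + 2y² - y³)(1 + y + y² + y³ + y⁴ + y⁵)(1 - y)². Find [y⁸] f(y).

(1 - y + 2y² - y³) has coefficients 1,-1,2,-1 for degrees 0…3.
(1 + y + y² + y³ + y⁴ + y⁵) has coefficients 1,1,1,1,1,1,0,0,0 for degrees 0…8.
Finally multiplying by (1 - y)², the product of all factors after the first has coefficients 1,-1,0,0,0,0,-1,1,0 for degrees 0…8.
[y⁸] = 1·0 − 1·1 + 2·(-1) − 1·0 = -3.

-3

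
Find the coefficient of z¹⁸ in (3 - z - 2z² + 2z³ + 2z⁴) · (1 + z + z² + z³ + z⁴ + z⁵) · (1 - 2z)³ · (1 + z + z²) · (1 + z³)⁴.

-123

(3 - z - 2z² + 2z³ + 2z⁴) has coefficients 3,-1,-2,2,2 for degrees 0…4.
(1 + z + z² + z³ + z⁴ + z⁵) has coefficients 1,1,1,1,1,1,0,0,0,0,0,0,0,0,0,0,0,0,0 for degrees 0…18.
Multiplying by (1 - 2z)³ gives running coefficients 1,-5,7,-1,-1,-1,-2,4,-8,0,0,0,0,0,0,0,0,0,0 for degrees 0…18.
Multiplying by (1 + z + z²) gives running coefficients 1,-4,3,1,5,-3,-4,1,-6,-4,-8,0,0,0,0,0,0,0,0 for degrees 0…18.
Finally multiplying by (1 + z³)⁴, the product of all factors after the first has coefficients 1,-4,3,5,-11,9,6,-3,0,-10,10,-30,-35,-10,-45,-39,-39,-27,-20 for degrees 0…18.
[z¹⁸] = 3·(-20) − 1·(-27) − 2·(-39) + 2·(-39) + 2·(-45) = -123.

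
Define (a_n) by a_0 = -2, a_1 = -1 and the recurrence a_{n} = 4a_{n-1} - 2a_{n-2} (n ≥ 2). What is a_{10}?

The ordinary generating function has denominator 1 - 4q + 2q^2.
Iterating the recurrence: a_0,…,a_{10} = -2, -1, 0, 2, 8, 28, 96, 328, 1120, 3824, 13056.

13056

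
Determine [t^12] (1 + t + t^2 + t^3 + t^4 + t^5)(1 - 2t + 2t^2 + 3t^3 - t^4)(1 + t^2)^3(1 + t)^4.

(1 + t + t^2 + t^3 + t^4 + t^5) has coefficients 1,1,1,1,1,1 for degrees 0…5.
(1 - 2t + 2t^2 + 3t^3 - t^4) has coefficients 1,-2,2,3,-1,0,0,0,0,0,0,0,0 for degrees 0…12.
Multiplying by (1 + t^2)^3 gives running coefficients 1,-2,5,-3,8,3,4,7,-1,3,-1,0,0 for degrees 0…12.
Finally multiplying by (1 + t)^4, the product of all factors after the first has coefficients 1,2,3,9,19,35,57,70,71,60,37,17,5 for degrees 0…12.
[t^12] = 1·5 + 1·17 + 1·37 + 1·60 + 1·71 + 1·70 = 260.

260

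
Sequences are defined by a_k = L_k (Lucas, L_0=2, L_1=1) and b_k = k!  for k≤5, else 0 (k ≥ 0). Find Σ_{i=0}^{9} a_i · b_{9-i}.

1393

The convolution is the t^9 coefficient of A(t)B(t).
Σ = 2·0 + 1·0 + 3·0 + 4·0 + 7·120 + 11·24 + 18·6 + 29·2 + 47·1 + 76·1 = 1393.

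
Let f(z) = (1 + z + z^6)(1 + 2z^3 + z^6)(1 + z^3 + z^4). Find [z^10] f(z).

(1 + z + z^6) has coefficients 1,1,0,0,0,0,1 for degrees 0…6.
(1 + 2z^3 + z^6) has coefficients 1,0,0,2,0,0,1,0,0,0,0 for degrees 0…10.
Finally multiplying by (1 + z^3 + z^4), the product of all factors after the first has coefficients 1,0,0,3,1,0,3,2,0,1,1 for degrees 0…10.
[z^10] = 1·1 + 1·1 + 1·1 = 3.

3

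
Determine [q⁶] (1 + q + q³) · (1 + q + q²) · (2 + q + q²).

2

(1 + q + q³) has coefficients 1,1,0,1 for degrees 0…3.
(1 + q + q²) has coefficients 1,1,1,0,0,0,0 for degrees 0…6.
Finally multiplying by (2 + q + q²), the product of all factors after the first has coefficients 2,3,4,2,1,0,0 for degrees 0…6.
[q⁶] = 1·0 + 1·0 + 1·2 = 2.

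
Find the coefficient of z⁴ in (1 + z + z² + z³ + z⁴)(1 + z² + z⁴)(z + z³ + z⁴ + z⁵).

4

(1 + z + z² + z³ + z⁴) has coefficients 1,1,1,1,1 for degrees 0…4.
(1 + z² + z⁴) has coefficients 1,0,1,0,1 for degrees 0…4.
Finally multiplying by (z + z³ + z⁴ + z⁵), the product of all factors after the first has coefficients 0,1,0,2,1 for degrees 0…4.
[z⁴] = 1·1 + 1·2 + 1·0 + 1·1 + 1·0 = 4.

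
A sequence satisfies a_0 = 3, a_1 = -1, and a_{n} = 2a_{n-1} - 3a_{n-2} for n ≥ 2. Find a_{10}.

-635

The ordinary generating function has denominator 1 - 2z + 3z^2.
Iterating the recurrence: a_0,…,a_{10} = 3, -1, -11, -19, -5, 47, 109, 77, -173, -577, -635.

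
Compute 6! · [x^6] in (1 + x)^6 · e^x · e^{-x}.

The EGF product rule gives c_6 = Σ_{k_1+k_2+k_3=6} C(6; k_1,k_2,k_3) · ∏ g_i(k_i), where (1+x)^6 gives the falling factorial (6)_k; e^x gives (1)^k; e^{-x} gives (-1)^k.
g_1(k) for k = 0…6: 1, 6, 30, 120, 360, 720, 720.
g_2(k) for k = 0…6: 1, 1, 1, 1, 1, 1, 1.
g_3(k) for k = 0…6: 1, -1, 1, -1, 1, -1, 1.
First combine the last two factors: h(k) = Σ_j C(k,j)·g_2(j)·g_3(k−j) for k = 0…6: 1, 0, 0, 0, 0, 0, 0.
c_6 = Σ_k C(6,k)·g_1(k)·h(6−k) = 1·720·1 = 720.

720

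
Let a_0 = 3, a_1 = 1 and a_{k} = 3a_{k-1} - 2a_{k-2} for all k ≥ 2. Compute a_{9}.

-1019

The ordinary generating function has denominator 1 - 3y + 2y^2.
Iterating the recurrence: a_0,…,a_{9} = 3, 1, -3, -11, -27, -59, -123, -251, -507, -1019.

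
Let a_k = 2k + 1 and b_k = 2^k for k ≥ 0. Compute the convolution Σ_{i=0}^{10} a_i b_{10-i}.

6119

This is [x^10] in the product of the two ordinary generating functions.
Σ = 1·1024 + 3·512 + 5·256 + 7·128 + 9·64 + 11·32 + 13·16 + 15·8 + 17·4 + 19·2 + 21·1 = 6119.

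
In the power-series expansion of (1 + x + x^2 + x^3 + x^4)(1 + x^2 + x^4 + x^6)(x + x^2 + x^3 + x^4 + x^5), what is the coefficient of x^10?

(1 + x + x^2 + x^3 + x^4) has coefficients 1,1,1,1,1 for degrees 0…4.
(1 + x^2 + x^4 + x^6) has coefficients 1,0,1,0,1,0,1,0,0,0,0 for degrees 0…10.
Finally multiplying by (x + x^2 + x^3 + x^4 + x^5), the product of all factors after the first has coefficients 0,1,1,2,2,3,2,3,2,2,1 for degrees 0…10.
[x^10] = 1·1 + 1·2 + 1·2 + 1·3 + 1·2 = 10.

10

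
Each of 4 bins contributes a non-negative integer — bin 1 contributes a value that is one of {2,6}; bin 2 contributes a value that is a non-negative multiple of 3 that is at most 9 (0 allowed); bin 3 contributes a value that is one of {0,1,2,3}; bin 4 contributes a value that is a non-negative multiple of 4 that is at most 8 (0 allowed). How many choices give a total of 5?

The generating function for the choices is (y² + y⁶)·(1 + y³ + y⁶ + y⁹)·(1 + y + y² + y³)·(1 + y⁴ + y⁸); the count is [y⁵].
(y² + y⁶) has coefficients 0,0,1,0,0,0 for degrees 0…5.
(1 + y³ + y⁶ + y⁹) has coefficients 1,0,0,1,0,0 for degrees 0…5.
Multiplying by (1 + y + y² + y³) gives running coefficients 1,1,1,2,1,1 for degrees 0…5.
Finally multiplying by (1 + y⁴ + y⁸), the product of all factors after the first has coefficients 1,1,1,2,2,2 for degrees 0…5.
[y⁵] = 1·2 = 2.

2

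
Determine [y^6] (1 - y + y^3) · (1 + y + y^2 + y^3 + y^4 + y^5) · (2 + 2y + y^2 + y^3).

4

(1 - y + y^3) has coefficients 1,-1,0,1 for degrees 0…3.
(1 + y + y^2 + y^3 + y^4 + y^5) has coefficients 1,1,1,1,1,1,0 for degrees 0…6.
Finally multiplying by (2 + 2y + y^2 + y^3), the product of all factors after the first has coefficients 2,4,5,6,6,6,4 for degrees 0…6.
[y^6] = 1·4 − 1·6 + 1·6 = 4.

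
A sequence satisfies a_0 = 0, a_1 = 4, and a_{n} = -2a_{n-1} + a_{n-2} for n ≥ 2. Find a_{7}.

The ordinary generating function has denominator 1 + 2z - z^2.
Iterating the recurrence: a_0,…,a_{7} = 0, 4, -8, 20, -48, 116, -280, 676.

676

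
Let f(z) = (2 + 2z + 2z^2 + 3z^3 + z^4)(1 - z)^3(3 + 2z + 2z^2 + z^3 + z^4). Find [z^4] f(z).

(2 + 2z + 2z^2 + 3z^3 + z^4) has coefficients 2,2,2,3,1 for degrees 0…4.
(1 - z)^3 has coefficients 1,-3,3,-1,0 for degrees 0…4.
Finally multiplying by (3 + 2z + 2z^2 + z^3 + z^4), the product of all factors after the first has coefficients 3,-7,5,-2,2 for degrees 0…4.
[z^4] = 2·2 + 2·(-2) + 2·5 + 3·(-7) + 1·3 = -8.

-8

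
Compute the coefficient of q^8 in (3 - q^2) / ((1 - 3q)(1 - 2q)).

The denominator gives the recurrence a_n = 5a_(n−1) − 6a_(n−2) for n ≥ 3; the numerator fixes a_0 = 3, a_1 = 15, a_2 = 56.
Iterating: 3, 15, 56, 190, 614, 1930, 5966, 18250, 55454, so a_8 = 55454.

55454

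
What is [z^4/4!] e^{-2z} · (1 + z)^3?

The EGF product rule gives c_4 = Σ_{k_1+k_2=4} C(4; k_1,k_2) · ∏ g_i(k_i), where e^{-2z} gives (-2)^k; (1+z)^3 gives the falling factorial (3)_k.
g_1(k) for k = 0…4: 1, -2, 4, -8, 16.
g_2(k) for k = 0…4: 1, 3, 6, 6, 0.
c_4 = Σ_k C(4,k)·g_1(k)·g_2(4−k) = 4·(-2)·6 + 6·4·6 + 4·(-8)·3 + 1·16·1 = −48 + 144 − 96 + 16 = 16.

16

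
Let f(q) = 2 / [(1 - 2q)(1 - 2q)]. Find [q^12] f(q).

The denominator gives the recurrence a_n = 4a_(n−1) − 4a_(n−2) for n ≥ 2; the numerator fixes a_0 = 2, a_1 = 8.
Iterating: 2, 8, 24, 64, 160, 384, 896, 2048, 4608, 10240, 22528, 49152, 106496, so a_12 = 106496.

106496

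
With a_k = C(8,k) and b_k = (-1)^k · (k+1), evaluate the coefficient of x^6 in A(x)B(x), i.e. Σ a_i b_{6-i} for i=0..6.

1

This is [x^6] in the product of the two ordinary generating functions.
Σ = 1·7 + 8·(-6) + 28·5 + 56·(-4) + 70·3 + 56·(-2) + 28·1 = 1.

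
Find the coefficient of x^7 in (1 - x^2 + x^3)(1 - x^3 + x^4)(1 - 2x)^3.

17

(1 - x^2 + x^3) has coefficients 1,0,-1,1 for degrees 0…3.
(1 - x^3 + x^4) has coefficients 1,0,0,-1,1,0,0,0 for degrees 0…7.
Finally multiplying by (1 - 2x)^3, the product of all factors after the first has coefficients 1,-6,12,-9,7,-18,20,-8 for degrees 0…7.
[x^7] = 1·(-8) − 1·(-18) + 1·7 = 17.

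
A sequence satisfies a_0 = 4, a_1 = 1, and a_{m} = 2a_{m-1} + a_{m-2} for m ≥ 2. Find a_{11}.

The ordinary generating function has denominator 1 - 2q - q^2.
Iterating the recurrence: a_0,…,a_{11} = 4, 1, 6, 13, 32, 77, 186, 449, 1084, 2617, 6318, 15253.

15253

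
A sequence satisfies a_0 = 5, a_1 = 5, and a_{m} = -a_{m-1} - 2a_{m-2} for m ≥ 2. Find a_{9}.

The ordinary generating function has denominator 1 + y + 2y^2.
Iterating the recurrence: a_0,…,a_{9} = 5, 5, -15, 5, 25, -35, -15, 85, -55, -115.

-115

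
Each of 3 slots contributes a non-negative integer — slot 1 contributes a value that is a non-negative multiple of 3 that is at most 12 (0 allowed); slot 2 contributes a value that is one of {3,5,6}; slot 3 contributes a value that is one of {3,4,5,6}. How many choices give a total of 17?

The generating function for the choices is (1 + x³ + x⁶ + x⁹ + x¹²)·(x³ + x⁵ + x⁶)·(x³ + x⁴ + x⁵ + x⁶); the count is [x¹⁷].
(1 + x³ + x⁶ + x⁹ + x¹²) has coefficients 1,0,0,1,0,0,1,0,0,1,0,0,1 for degrees 0…12.
(x³ + x⁵ + x⁶) has coefficients 0,0,0,1,0,1,1,0,0,0,0,0,0,0,0,0,0,0 for degrees 0…17.
Finally multiplying by (x³ + x⁴ + x⁵ + x⁶), the product of all factors after the first has coefficients 0,0,0,0,0,0,1,1,2,3,2,2,1,0,0,0,0,0 for degrees 0…17.
[x¹⁷] = 1·0 + 1·0 + 1·2 + 1·2 + 1·0 = 4.

4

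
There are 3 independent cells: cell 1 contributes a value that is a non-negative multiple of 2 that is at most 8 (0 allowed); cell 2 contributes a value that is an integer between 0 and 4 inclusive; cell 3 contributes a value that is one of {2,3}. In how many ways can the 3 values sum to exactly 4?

3

The generating function for the choices is (1 + x² + x⁴ + x⁶ + x⁸)·(1 + x + x² + x³ + x⁴)·(x² + x³); the count is [x⁴].
(1 + x² + x⁴ + x⁶ + x⁸) has coefficients 1,0,1,0,1 for degrees 0…4.
(1 + x + x² + x³ + x⁴) has coefficients 1,1,1,1,1 for degrees 0…4.
Finally multiplying by (x² + x³), the product of all factors after the first has coefficients 0,0,1,2,2 for degrees 0…4.
[x⁴] = 1·2 + 1·1 + 1·0 = 3.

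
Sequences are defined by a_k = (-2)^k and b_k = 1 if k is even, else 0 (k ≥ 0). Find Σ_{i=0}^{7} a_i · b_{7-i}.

Write out a_i and b_{7-i} for i = 0,…,7 and sum the products.
Σ = 1·0 − 2·1 + 4·0 − 8·1 + 16·0 − 32·1 + 64·0 − 128·1 = -170.

-170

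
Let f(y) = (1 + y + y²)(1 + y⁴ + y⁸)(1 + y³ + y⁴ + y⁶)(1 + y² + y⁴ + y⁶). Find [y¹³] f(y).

(1 + y + y²) has coefficients 1,1,1 for degrees 0…2.
(1 + y⁴ + y⁸) has coefficients 1,0,0,0,1,0,0,0,1,0,0,0,0,0 for degrees 0…13.
Multiplying by (1 + y³ + y⁴ + y⁶) gives running coefficients 1,0,0,1,2,0,1,1,2,0,1,1,1,0 for degrees 0…13.
Finally multiplying by (1 + y² + y⁴ + y⁶), the product of all factors after the first has coefficients 1,0,1,1,3,1,4,2,5,2,6,2,5,2 for degrees 0…13.
[y¹³] = 1·2 + 1·5 + 1·2 = 9.

9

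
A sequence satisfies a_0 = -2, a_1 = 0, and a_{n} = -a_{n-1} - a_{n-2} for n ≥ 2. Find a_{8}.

2

The ordinary generating function has denominator 1 + z + z^2.
Iterating the recurrence: a_0,…,a_{8} = -2, 0, 2, -2, 0, 2, -2, 0, 2.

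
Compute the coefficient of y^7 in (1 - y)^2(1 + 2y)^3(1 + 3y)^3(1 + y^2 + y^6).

(1 - y)^2 has coefficients 1,-2,1 for degrees 0…2.
(1 + 2y)^3 has coefficients 1,6,12,8,0,0,0,0 for degrees 0…7.
Multiplying by (1 + 3y)^3 gives running coefficients 1,15,93,305,558,540,216,0 for degrees 0…7.
Finally multiplying by (1 + y^2 + y^6), the product of all factors after the first has coefficients 1,15,94,320,651,845,775,555 for degrees 0…7.
[y^7] = 1·555 − 2·775 + 1·845 = -150.

-150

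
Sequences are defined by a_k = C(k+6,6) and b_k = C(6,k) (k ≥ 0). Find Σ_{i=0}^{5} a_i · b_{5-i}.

3653

Write out a_i and b_{5-i} for i = 0,…,5 and sum the products.
Σ = 1·6 + 7·15 + 28·20 + 84·15 + 210·6 + 462·1 = 3653.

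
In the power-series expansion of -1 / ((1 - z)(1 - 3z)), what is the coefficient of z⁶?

The denominator gives the recurrence a_n = 4a_(n−1) − 3a_(n−2) for n ≥ 2; the numerator fixes a_0 = -1, a_1 = -4.
Iterating: -1, -4, -13, -40, -121, -364, -1093, so a_6 = -1093.

-1093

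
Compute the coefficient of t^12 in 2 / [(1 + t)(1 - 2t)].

Partial fractions give a closed form: a_n = (2/3)·(-1)^n + (4/3)·2^n.
At n = 12: a_12 = 5462.

5462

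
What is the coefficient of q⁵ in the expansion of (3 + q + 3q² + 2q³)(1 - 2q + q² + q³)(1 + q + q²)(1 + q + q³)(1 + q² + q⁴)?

(3 + q + 3q² + 2q³) has coefficients 3,1,3,2 for degrees 0…3.
(1 - 2q + q² + q³) has coefficients 1,-2,1,1,0,0 for degrees 0…5.
Multiplying by (1 + q + q²) gives running coefficients 1,-1,0,0,2,1 for degrees 0…5.
Multiplying by (1 + q + q³) gives running coefficients 1,0,-1,1,1,3 for degrees 0…5.
Finally multiplying by (1 + q² + q⁴), the product of all factors after the first has coefficients 1,0,0,1,1,4 for degrees 0…5.
[q⁵] = 3·4 + 1·1 + 3·1 + 2·0 = 16.

16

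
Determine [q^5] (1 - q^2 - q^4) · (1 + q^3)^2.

-2

(1 - q^2 - q^4) has coefficients 1,0,-1,0,-1 for degrees 0…4.
(1 + q^3)^2 has coefficients 1,0,0,2,0,0 for degrees 0…5.
[q^5] = 1·0 − 1·2 − 1·0 = -2.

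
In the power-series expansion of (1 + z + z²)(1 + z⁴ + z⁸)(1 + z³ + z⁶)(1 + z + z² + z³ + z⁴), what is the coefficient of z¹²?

11

(1 + z + z²) has coefficients 1,1,1 for degrees 0…2.
(1 + z⁴ + z⁸) has coefficients 1,0,0,0,1,0,0,0,1,0,0,0,0 for degrees 0…12.
Multiplying by (1 + z³ + z⁶) gives running coefficients 1,0,0,1,1,0,1,1,1,0,1,1,0 for degrees 0…12.
Finally multiplying by (1 + z + z² + z³ + z⁴), the product of all factors after the first has coefficients 1,1,1,2,3,2,3,4,4,3,4,4,3 for degrees 0…12.
[z¹²] = 1·3 + 1·4 + 1·4 = 11.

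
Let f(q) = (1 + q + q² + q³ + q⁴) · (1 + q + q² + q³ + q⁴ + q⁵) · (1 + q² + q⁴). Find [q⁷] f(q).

(1 + q + q² + q³ + q⁴) has coefficients 1,1,1,1,1 for degrees 0…4.
(1 + q + q² + q³ + q⁴ + q⁵) has coefficients 1,1,1,1,1,1,0,0 for degrees 0…7.
Finally multiplying by (1 + q² + q⁴), the product of all factors after the first has coefficients 1,1,2,2,3,3,2,2 for degrees 0…7.
[q⁷] = 1·2 + 1·2 + 1·3 + 1·3 + 1·2 = 12.

12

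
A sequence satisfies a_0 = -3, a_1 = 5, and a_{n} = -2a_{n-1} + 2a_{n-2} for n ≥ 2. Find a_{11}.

The ordinary generating function has denominator 1 + 2z - 2z^2.
Iterating the recurrence: a_0,…,a_{11} = -3, 5, -16, 42, -116, 316, -864, 2360, -6448, 17616, -48128, 131488.

131488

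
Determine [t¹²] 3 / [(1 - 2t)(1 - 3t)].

4758393

Partial fractions give a closed form: a_n = (-6)·2^n + (9)·3^n.
At n = 12: a_12 = 4758393.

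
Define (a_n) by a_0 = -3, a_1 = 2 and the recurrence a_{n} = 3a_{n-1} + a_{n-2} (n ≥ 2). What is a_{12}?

510117

The ordinary generating function has denominator 1 - 3x - x^2.
Iterating the recurrence: a_0,…,a_{12} = -3, 2, 3, 11, 36, 119, 393, 1298, 4287, 14159, 46764, 154451, 510117.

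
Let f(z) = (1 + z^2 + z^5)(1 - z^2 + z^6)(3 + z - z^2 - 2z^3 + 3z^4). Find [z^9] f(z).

(1 + z^2 + z^5) has coefficients 1,0,1,0,0,1 for degrees 0…5.
(1 - z^2 + z^6) has coefficients 1,0,-1,0,0,0,1,0,0,0 for degrees 0…9.
Finally multiplying by (3 + z - z^2 - 2z^3 + 3z^4), the product of all factors after the first has coefficients 3,1,-4,-3,4,2,0,1,-1,-2 for degrees 0…9.
[z^9] = 1·(-2) + 1·1 + 1·4 = 3.

3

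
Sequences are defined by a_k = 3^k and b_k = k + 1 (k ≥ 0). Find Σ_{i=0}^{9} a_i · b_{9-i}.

This is [x^9] in the product of the two ordinary generating functions.
Σ = 1·10 + 3·9 + 9·8 + 27·7 + 81·6 + 243·5 + 729·4 + 2187·3 + 6561·2 + 19683·1 = 44281.

44281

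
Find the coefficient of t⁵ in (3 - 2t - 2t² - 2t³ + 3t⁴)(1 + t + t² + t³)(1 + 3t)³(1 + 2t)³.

1548

(3 - 2t - 2t² - 2t³ + 3t⁴) has coefficients 3,-2,-2,-2,3 for degrees 0…4.
(1 + t + t² + t³) has coefficients 1,1,1,1,0,0 for degrees 0…5.
Multiplying by (1 + 3t)³ gives running coefficients 1,10,37,64,63,54 for degrees 0…5.
Finally multiplying by (1 + 2t)³, the product of all factors after the first has coefficients 1,16,109,414,971,1496 for degrees 0…5.
[t⁵] = 3·1496 − 2·971 − 2·414 − 2·109 + 3·16 = 1548.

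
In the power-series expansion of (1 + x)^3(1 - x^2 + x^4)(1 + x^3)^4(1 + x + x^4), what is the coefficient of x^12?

51

(1 + x)^3 has coefficients 1,3,3,1 for degrees 0…3.
(1 - x^2 + x^4) has coefficients 1,0,-1,0,1,0,0,0,0,0,0,0,0 for degrees 0…12.
Multiplying by (1 + x^3)^4 gives running coefficients 1,0,-1,4,1,-4,6,4,-6,4,6,-4,1 for degrees 0…12.
Finally multiplying by (1 + x + x^4), the product of all factors after the first has coefficients 1,1,-1,3,6,-3,1,14,-1,-6,16,6,-9 for degrees 0…12.
[x^12] = 1·(-9) + 3·6 + 3·16 + 1·(-6) = 51.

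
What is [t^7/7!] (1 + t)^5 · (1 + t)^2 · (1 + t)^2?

181440

The EGF product rule gives c_7 = Σ_{k_1+k_2+k_3=7} C(7; k_1,k_2,k_3) · ∏ g_i(k_i), where (1+t)^5 gives the falling factorial (5)_k; (1+t)^2 gives the falling factorial (2)_k; (1+t)^2 gives the falling factorial (2)_k.
g_1(k) for k = 0…7: 1, 5, 20, 60, 120, 120, 0, 0.
g_2(k) for k = 0…7: 1, 2, 2, 0, 0, 0, 0, 0.
g_3(k) for k = 0…7: 1, 2, 2, 0, 0, 0, 0, 0.
First combine the last two factors: h(k) = Σ_j C(k,j)·g_2(j)·g_3(k−j) for k = 0…7: 1, 4, 12, 24, 24, 0, 0, 0.
c_7 = Σ_k C(7,k)·g_1(k)·h(7−k) = 35·60·24 + 35·120·24 + 21·120·12 = 50400 + 100800 + 30240 = 181440.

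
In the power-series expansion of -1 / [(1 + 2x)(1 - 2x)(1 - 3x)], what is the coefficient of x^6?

Partial fractions give a closed form: a_n = (-1/5)·(-2)^n + (1)·2^n + (-9/5)·3^n.
At n = 6: a_6 = -1261.

-1261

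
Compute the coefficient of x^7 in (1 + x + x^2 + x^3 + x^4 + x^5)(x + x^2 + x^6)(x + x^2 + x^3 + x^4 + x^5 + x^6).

(1 + x + x^2 + x^3 + x^4 + x^5) has coefficients 1,1,1,1,1,1 for degrees 0…5.
(x + x^2 + x^6) has coefficients 0,1,1,0,0,0,1,0 for degrees 0…7.
Finally multiplying by (x + x^2 + x^3 + x^4 + x^5 + x^6), the product of all factors after the first has coefficients 0,0,1,2,2,2,2,3 for degrees 0…7.
[x^7] = 1·3 + 1·2 + 1·2 + 1·2 + 1·2 + 1·1 = 12.

12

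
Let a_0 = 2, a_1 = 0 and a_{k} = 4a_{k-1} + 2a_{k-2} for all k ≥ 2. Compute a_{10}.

The ordinary generating function has denominator 1 - 4t - 2t^2.
Iterating the recurrence: a_0,…,a_{10} = 2, 0, 4, 16, 72, 320, 1424, 6336, 28192, 125440, 558144.

558144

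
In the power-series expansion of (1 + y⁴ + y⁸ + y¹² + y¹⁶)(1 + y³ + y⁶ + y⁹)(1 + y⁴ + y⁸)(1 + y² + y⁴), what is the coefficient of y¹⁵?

8

(1 + y⁴ + y⁸ + y¹² + y¹⁶) has coefficients 1,0,0,0,1,0,0,0,1,0,0,0,1,0,0,0 for degrees 0…15.
(1 + y³ + y⁶ + y⁹) has coefficients 1,0,0,1,0,0,1,0,0,1,0,0,0,0,0,0 for degrees 0…15.
Multiplying by (1 + y⁴ + y⁸) gives running coefficients 1,0,0,1,1,0,1,1,1,1,1,1,0,1,1,0 for degrees 0…15.
Finally multiplying by (1 + y² + y⁴), the product of all factors after the first has coefficients 1,0,1,1,2,1,2,2,3,2,3,3,2,3,2,2 for degrees 0…15.
[y¹⁵] = 1·2 + 1·3 + 1·2 + 1·1 = 8.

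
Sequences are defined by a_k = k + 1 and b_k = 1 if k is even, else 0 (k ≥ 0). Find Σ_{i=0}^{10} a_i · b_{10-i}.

36

Write out a_i and b_{10-i} for i = 0,…,10 and sum the products.
Σ = 1·1 + 2·0 + 3·1 + 4·0 + 5·1 + 6·0 + 7·1 + 8·0 + 9·1 + 10·0 + 11·1 = 36.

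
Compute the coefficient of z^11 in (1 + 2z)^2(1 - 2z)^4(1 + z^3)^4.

-400

(1 + 2z)^2 has coefficients 1,4,4 for degrees 0…2.
(1 - 2z)^4 has coefficients 1,-8,24,-32,16,0,0,0,0,0,0,0 for degrees 0…11.
Finally multiplying by (1 + z^3)^4, the product of all factors after the first has coefficients 1,-8,24,-28,-16,96,-122,16,144,-188,64,96 for degrees 0…11.
[z^11] = 1·96 + 4·64 + 4·(-188) = -400.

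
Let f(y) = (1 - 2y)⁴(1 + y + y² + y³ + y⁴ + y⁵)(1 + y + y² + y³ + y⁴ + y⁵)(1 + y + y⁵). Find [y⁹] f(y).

-14

(1 - 2y)⁴ has coefficients 1,-8,24,-32,16 for degrees 0…4.
(1 + y + y² + y³ + y⁴ + y⁵) has coefficients 1,1,1,1,1,1,0,0,0,0 for degrees 0…9.
Multiplying by (1 + y + y² + y³ + y⁴ + y⁵) gives running coefficients 1,2,3,4,5,6,5,4,3,2 for degrees 0…9.
Finally multiplying by (1 + y + y⁵), the product of all factors after the first has coefficients 1,3,5,7,9,12,13,12,11,10 for degrees 0…9.
[y⁹] = 1·10 − 8·11 + 24·12 − 32·13 + 16·12 = -14.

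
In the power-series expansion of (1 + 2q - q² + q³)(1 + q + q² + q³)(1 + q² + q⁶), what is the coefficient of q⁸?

(1 + 2q - q² + q³) has coefficients 1,2,-1,1 for degrees 0…3.
(1 + q + q² + q³) has coefficients 1,1,1,1,0,0,0,0,0 for degrees 0…8.
Finally multiplying by (1 + q² + q⁶), the product of all factors after the first has coefficients 1,1,2,2,1,1,1,1,1 for degrees 0…8.
[q⁸] = 1·1 + 2·1 − 1·1 + 1·1 = 3.

3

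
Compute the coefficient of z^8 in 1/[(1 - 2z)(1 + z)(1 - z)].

341

The denominator gives the recurrence a_n = 2a_(n−1) + a_(n−2) − 2a_(n−3) for n ≥ 3; the numerator fixes a_0 = 1, a_1 = 2, a_2 = 5.
Iterating: 1, 2, 5, 10, 21, 42, 85, 170, 341, so a_8 = 341.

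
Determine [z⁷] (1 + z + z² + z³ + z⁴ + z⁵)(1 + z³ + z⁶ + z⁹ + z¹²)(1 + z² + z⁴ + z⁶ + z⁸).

7

(1 + z + z² + z³ + z⁴ + z⁵) has coefficients 1,1,1,1,1,1 for degrees 0…5.
(1 + z³ + z⁶ + z⁹ + z¹²) has coefficients 1,0,0,1,0,0,1,0 for degrees 0…7.
Finally multiplying by (1 + z² + z⁴ + z⁶ + z⁸), the product of all factors after the first has coefficients 1,0,1,1,1,1,2,1 for degrees 0…7.
[z⁷] = 1·1 + 1·2 + 1·1 + 1·1 + 1·1 + 1·1 = 7.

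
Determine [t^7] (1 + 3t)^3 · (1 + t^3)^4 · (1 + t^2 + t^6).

171

(1 + 3t)^3 has coefficients 1,9,27,27 for degrees 0…3.
(1 + t^3)^4 has coefficients 1,0,0,4,0,0,6,0 for degrees 0…7.
Finally multiplying by (1 + t^2 + t^6), the product of all factors after the first has coefficients 1,0,1,4,0,4,7,0 for degrees 0…7.
[t^7] = 1·0 + 9·7 + 27·4 + 27·0 = 171.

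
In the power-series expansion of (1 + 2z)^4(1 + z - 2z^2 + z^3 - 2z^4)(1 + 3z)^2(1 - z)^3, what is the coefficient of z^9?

(1 + 2z)^4 has coefficients 1,8,24,32,16 for degrees 0…4.
(1 + z - 2z^2 + z^3 - 2z^4) has coefficients 1,1,-2,1,-2,0,0,0,0,0 for degrees 0…9.
Multiplying by (1 + 3z)^2 gives running coefficients 1,7,13,-2,-14,-3,-18,0,0,0 for degrees 0…9.
Finally multiplying by (1 - z)^3, the product of all factors after the first has coefficients 1,4,-5,-21,24,20,-49,59,-51,18 for degrees 0…9.
[z^9] = 1·18 + 8·(-51) + 24·59 + 32·(-49) + 16·20 = -222.

-222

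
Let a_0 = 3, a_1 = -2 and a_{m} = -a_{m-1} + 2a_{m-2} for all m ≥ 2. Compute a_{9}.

The ordinary generating function has denominator 1 + z - 2z^2.
Iterating the recurrence: a_0,…,a_{9} = 3, -2, 8, -12, 28, -52, 108, -212, 428, -852.

-852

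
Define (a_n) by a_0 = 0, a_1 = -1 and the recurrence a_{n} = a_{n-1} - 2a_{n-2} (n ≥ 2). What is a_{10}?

The ordinary generating function has denominator 1 - x + 2x^2.
Iterating the recurrence: a_0,…,a_{10} = 0, -1, -1, 1, 3, 1, -5, -7, 3, 17, 11.

11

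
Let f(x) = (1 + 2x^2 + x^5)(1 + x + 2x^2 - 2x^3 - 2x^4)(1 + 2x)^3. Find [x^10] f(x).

(1 + 2x^2 + x^5) has coefficients 1,0,2,0,0,1 for degrees 0…5.
(1 + x + 2x^2 - 2x^3 - 2x^4) has coefficients 1,1,2,-2,-2,0,0,0,0,0,0 for degrees 0…10.
Finally multiplying by (1 + 2x)^3, the product of all factors after the first has coefficients 1,7,20,30,18,-20,-40,-16,0,0,0 for degrees 0…10.
[x^10] = 1·0 + 2·0 + 1·(-20) = -20.

-20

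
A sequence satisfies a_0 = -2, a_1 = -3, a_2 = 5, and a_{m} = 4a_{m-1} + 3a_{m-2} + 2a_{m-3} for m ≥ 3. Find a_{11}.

The ordinary generating function has denominator 1 - 4t - 3t^2 - 2t^3.
Iterating the recurrence: a_0,…,a_{11} = -2, -3, 5, 7, 37, 179, 841, 3975, 18781, 88731, 419217, 1980623.

1980623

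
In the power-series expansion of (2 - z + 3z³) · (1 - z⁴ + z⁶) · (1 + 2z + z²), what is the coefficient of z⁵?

(2 - z + 3z³) has coefficients 2,-1,0,3 for degrees 0…3.
(1 - z⁴ + z⁶) has coefficients 1,0,0,0,-1,0 for degrees 0…5.
Finally multiplying by (1 + 2z + z²), the product of all factors after the first has coefficients 1,2,1,0,-1,-2 for degrees 0…5.
[z⁵] = 2·(-2) − 1·(-1) + 3·1 = 0.

0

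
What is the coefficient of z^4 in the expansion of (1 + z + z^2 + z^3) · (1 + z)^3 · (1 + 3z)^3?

376

(1 + z + z^2 + z^3) has coefficients 1,1,1,1 for degrees 0…3.
(1 + z)^3 has coefficients 1,3,3,1,0 for degrees 0…4.
Finally multiplying by (1 + 3z)^3, the product of all factors after the first has coefficients 1,12,57,136,171 for degrees 0…4.
[z^4] = 1·171 + 1·136 + 1·57 + 1·12 = 376.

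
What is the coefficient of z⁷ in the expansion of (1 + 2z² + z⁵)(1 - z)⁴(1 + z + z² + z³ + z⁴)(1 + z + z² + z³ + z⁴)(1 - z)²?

(1 + 2z² + z⁵) has coefficients 1,0,2,0,0,1 for degrees 0…5.
(1 - z)⁴ has coefficients 1,-4,6,-4,1,0,0,0 for degrees 0…7.
Multiplying by (1 + z + z² + z³ + z⁴) gives running coefficients 1,-3,3,-1,0,-1,3,-3 for degrees 0…7.
Multiplying by (1 + z + z² + z³ + z⁴) gives running coefficients 1,-2,1,0,0,-2,4,-2 for degrees 0…7.
Finally multiplying by (1 - z)², the product of all factors after the first has coefficients 1,-4,6,-4,1,-2,8,-12 for degrees 0…7.
[z⁷] = 1·(-12) + 2·(-2) + 1·6 = -10.

-10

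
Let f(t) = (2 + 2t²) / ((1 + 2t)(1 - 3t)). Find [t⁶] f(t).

The denominator gives the recurrence a_n = a_(n−1) + 6a_(n−2) for n ≥ 3; the numerator fixes a_0 = 2, a_1 = 2, a_2 = 16.
Iterating: 2, 2, 16, 28, 124, 292, 1036, so a_6 = 1036.

1036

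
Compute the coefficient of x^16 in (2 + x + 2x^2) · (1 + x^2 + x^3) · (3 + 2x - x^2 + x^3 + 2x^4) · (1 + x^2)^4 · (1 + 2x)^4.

5184

(2 + x + 2x^2) has coefficients 2,1,2 for degrees 0…2.
(1 + x^2 + x^3) has coefficients 1,0,1,1,0,0,0,0,0,0,0,0,0,0,0,0,0 for degrees 0…16.
Multiplying by (3 + 2x - x^2 + x^3 + 2x^4) gives running coefficients 3,2,2,6,3,0,3,2,0,0,0,0,0,0,0,0,0 for degrees 0…16.
Multiplying by (1 + x^2)^4 gives running coefficients 3,2,14,14,29,36,39,46,41,34,32,18,15,8,3,2,0 for degrees 0…16.
Finally multiplying by (1 + 2x)^4, the product of all factors after the first has coefficients 3,26,102,270,589,1084,1695,2374,2961,3290,3384,3138,2671,2128,1515,986,584 for degrees 0…16.
[x^16] = 2·584 + 1·986 + 2·1515 = 5184.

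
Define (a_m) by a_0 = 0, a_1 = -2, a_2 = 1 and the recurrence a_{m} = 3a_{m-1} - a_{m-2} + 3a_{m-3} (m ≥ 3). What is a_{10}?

The ordinary generating function has denominator 1 - 3z + z^2 - 3z^3.
Iterating the recurrence: a_0,…,a_{10} = 0, -2, 1, 5, 8, 22, 73, 221, 656, 1966, 5905.

5905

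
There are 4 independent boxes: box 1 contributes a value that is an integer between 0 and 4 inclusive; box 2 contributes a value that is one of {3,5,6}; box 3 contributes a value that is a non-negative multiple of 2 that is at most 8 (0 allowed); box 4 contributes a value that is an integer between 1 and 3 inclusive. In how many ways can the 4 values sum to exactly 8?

13

The generating function for the choices is (1 + t + t^2 + t^3 + t^4)·(t^3 + t^5 + t^6)·(1 + t^2 + t^4 + t^6 + t^8)·(t + t^2 + t^3); the count is [t^8].
(1 + t + t^2 + t^3 + t^4) has coefficients 1,1,1,1,1 for degrees 0…4.
(t^3 + t^5 + t^6) has coefficients 0,0,0,1,0,1,1,0,0 for degrees 0…8.
Multiplying by (1 + t^2 + t^4 + t^6 + t^8) gives running coefficients 0,0,0,1,0,2,1,2,1 for degrees 0…8.
Finally multiplying by (t + t^2 + t^3), the product of all factors after the first has coefficients 0,0,0,0,1,1,3,3,5 for degrees 0…8.
[t^8] = 1·5 + 1·3 + 1·3 + 1·1 + 1·1 = 13.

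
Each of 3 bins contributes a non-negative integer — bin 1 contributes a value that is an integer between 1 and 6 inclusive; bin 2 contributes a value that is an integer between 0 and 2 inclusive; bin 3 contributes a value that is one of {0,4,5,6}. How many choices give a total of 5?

The generating function for the choices is (y + y^2 + y^3 + y^4 + y^5 + y^6)·(1 + y + y^2)·(1 + y^4 + y^5 + y^6); the count is [y^5].
(y + y^2 + y^3 + y^4 + y^5 + y^6) has coefficients 0,1,1,1,1,1 for degrees 0…5.
(1 + y + y^2) has coefficients 1,1,1,0,0,0 for degrees 0…5.
Finally multiplying by (1 + y^4 + y^5 + y^6), the product of all factors after the first has coefficients 1,1,1,0,1,2 for degrees 0…5.
[y^5] = 1·1 + 1·0 + 1·1 + 1·1 + 1·1 = 4.

4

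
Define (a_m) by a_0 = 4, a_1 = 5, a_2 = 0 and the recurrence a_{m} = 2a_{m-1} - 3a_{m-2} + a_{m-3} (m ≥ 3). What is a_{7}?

The ordinary generating function has denominator 1 - 2t + 3t^2 - t^3.
Iterating the recurrence: a_0,…,a_{7} = 4, 5, 0, -11, -17, -1, 38, 62.

62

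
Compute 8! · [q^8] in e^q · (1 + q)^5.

The EGF product rule gives c_8 = Σ_{k_1+k_2=8} C(8; k_1,k_2) · ∏ g_i(k_i), where e^q gives (1)^k; (1+q)^5 gives the falling factorial (5)_k.
g_1(k) for k = 0…8: 1, 1, 1, 1, 1, 1, 1, 1, 1.
g_2(k) for k = 0…8: 1, 5, 20, 60, 120, 120, 0, 0, 0.
c_8 = Σ_k C(8,k)·g_1(k)·g_2(8−k) = 56·1·120 + 70·1·120 + 56·1·60 + 28·1·20 + 8·1·5 + 1·1·1 = 6720 + 8400 + 3360 + 560 + 40 + 1 = 19081.

19081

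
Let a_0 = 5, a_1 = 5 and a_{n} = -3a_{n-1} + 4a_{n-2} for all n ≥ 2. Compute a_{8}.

The ordinary generating function has denominator 1 + 3x - 4x^2.
Iterating the recurrence: a_0,…,a_{8} = 5, 5, 5, 5, 5, 5, 5, 5, 5.

5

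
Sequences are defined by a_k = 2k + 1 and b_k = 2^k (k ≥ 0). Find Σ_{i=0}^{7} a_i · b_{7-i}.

749

Write out a_i and b_{7-i} for i = 0,…,7 and sum the products.
Σ = 1·128 + 3·64 + 5·32 + 7·16 + 9·8 + 11·4 + 13·2 + 15·1 = 749.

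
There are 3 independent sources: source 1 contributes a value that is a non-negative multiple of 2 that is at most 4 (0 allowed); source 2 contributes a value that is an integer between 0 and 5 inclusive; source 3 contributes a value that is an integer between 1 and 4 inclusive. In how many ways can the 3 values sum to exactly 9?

8

The generating function for the choices is (1 + z^2 + z^4)·(1 + z + z^2 + z^3 + z^4 + z^5)·(z + z^2 + z^3 + z^4); the count is [z^9].
(1 + z^2 + z^4) has coefficients 1,0,1,0,1 for degrees 0…4.
(1 + z + z^2 + z^3 + z^4 + z^5) has coefficients 1,1,1,1,1,1,0,0,0,0 for degrees 0…9.
Finally multiplying by (z + z^2 + z^3 + z^4), the product of all factors after the first has coefficients 0,1,2,3,4,4,4,3,2,1 for degrees 0…9.
[z^9] = 1·1 + 1·3 + 1·4 = 8.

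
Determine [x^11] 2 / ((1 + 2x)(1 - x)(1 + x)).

-5460

Partial fractions give a closed form: a_n = (8/3)·(-2)^n + (1/3)·1^n + (-1)·(-1)^n.
At n = 11: a_11 = -5460.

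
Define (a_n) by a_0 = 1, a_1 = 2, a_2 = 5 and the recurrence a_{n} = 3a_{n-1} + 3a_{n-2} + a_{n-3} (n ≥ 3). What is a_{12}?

3992143

The ordinary generating function has denominator 1 - 3z - 3z^2 - z^3.
Iterating the recurrence: a_0,…,a_{12} = 1, 2, 5, 22, 83, 320, 1231, 4736, 18221, 70102, 269705, 1037642, 3992143.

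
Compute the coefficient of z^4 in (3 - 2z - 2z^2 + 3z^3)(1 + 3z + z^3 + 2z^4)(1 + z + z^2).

(3 - 2z - 2z^2 + 3z^3) has coefficients 3,-2,-2,3 for degrees 0…3.
(1 + 3z + z^3 + 2z^4) has coefficients 1,3,0,1,2 for degrees 0…4.
Finally multiplying by (1 + z + z^2), the product of all factors after the first has coefficients 1,4,4,4,3 for degrees 0…4.
[z^4] = 3·3 − 2·4 − 2·4 + 3·4 = 5.

5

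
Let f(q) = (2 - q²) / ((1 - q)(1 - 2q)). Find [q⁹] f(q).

1791

The denominator gives the recurrence a_n = 3a_(n−1) − 2a_(n−2) for n ≥ 3; the numerator fixes a_0 = 2, a_1 = 6, a_2 = 13.
Iterating: 2, 6, 13, 27, 55, 111, 223, 447, 895, 1791, so a_9 = 1791.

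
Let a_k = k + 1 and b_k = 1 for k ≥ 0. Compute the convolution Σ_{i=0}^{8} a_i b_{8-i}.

45

This is [x^8] in the product of the two ordinary generating functions.
Σ = 1·1 + 2·1 + 3·1 + 4·1 + 5·1 + 6·1 + 7·1 + 8·1 + 9·1 = 45.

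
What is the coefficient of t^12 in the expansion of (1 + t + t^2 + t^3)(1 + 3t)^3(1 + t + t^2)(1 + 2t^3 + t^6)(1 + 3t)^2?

4488

(1 + t + t^2 + t^3) has coefficients 1,1,1,1 for degrees 0…3.
(1 + 3t)^3 has coefficients 1,9,27,27,0,0,0,0,0,0,0,0,0 for degrees 0…12.
Multiplying by (1 + t + t^2) gives running coefficients 1,10,37,63,54,27,0,0,0,0,0,0,0 for degrees 0…12.
Multiplying by (1 + 2t^3 + t^6) gives running coefficients 1,10,37,65,74,101,127,118,91,63,54,27,0 for degrees 0…12.
Finally multiplying by (1 + 3t)^2, the product of all factors after the first has coefficients 1,16,106,377,797,1130,1399,1789,1942,1671,1251,918,648 for degrees 0…12.
[t^12] = 1·648 + 1·918 + 1·1251 + 1·1671 = 4488.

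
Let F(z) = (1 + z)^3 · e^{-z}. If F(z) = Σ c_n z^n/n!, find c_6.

-47

The EGF product rule gives c_6 = Σ_{k_1+k_2=6} C(6; k_1,k_2) · ∏ g_i(k_i), where (1+z)^3 gives the falling factorial (3)_k; e^{-z} gives (-1)^k.
g_1(k) for k = 0…6: 1, 3, 6, 6, 0, 0, 0.
g_2(k) for k = 0…6: 1, -1, 1, -1, 1, -1, 1.
c_6 = Σ_k C(6,k)·g_1(k)·g_2(6−k) = 1·1·1 + 6·3·(-1) + 15·6·1 + 20·6·(-1) = 1 − 18 + 90 − 120 = -47.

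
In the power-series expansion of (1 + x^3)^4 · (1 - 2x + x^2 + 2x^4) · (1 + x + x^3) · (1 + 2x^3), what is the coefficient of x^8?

(1 + x^3)^4 has coefficients 1,0,0,4,0,0,6,0,0 for degrees 0…8.
(1 - 2x + x^2 + 2x^4) has coefficients 1,-2,1,0,2,0,0,0,0 for degrees 0…8.
Multiplying by (1 + x + x^3) gives running coefficients 1,-1,-1,2,0,3,0,2,0 for degrees 0…8.
Finally multiplying by (1 + 2x^3), the product of all factors after the first has coefficients 1,-1,-1,4,-2,1,4,2,6 for degrees 0…8.
[x^8] = 1·6 + 4·1 + 6·(-1) = 4.

4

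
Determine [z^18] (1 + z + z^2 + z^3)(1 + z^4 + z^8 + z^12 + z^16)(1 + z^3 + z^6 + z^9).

4

(1 + z + z^2 + z^3) has coefficients 1,1,1,1 for degrees 0…3.
(1 + z^4 + z^8 + z^12 + z^16) has coefficients 1,0,0,0,1,0,0,0,1,0,0,0,1,0,0,0,1,0,0 for degrees 0…18.
Finally multiplying by (1 + z^3 + z^6 + z^9), the product of all factors after the first has coefficients 1,0,0,1,1,0,1,1,1,1,1,1,1,1,1,1,1,1,1 for degrees 0…18.
[z^18] = 1·1 + 1·1 + 1·1 + 1·1 = 4.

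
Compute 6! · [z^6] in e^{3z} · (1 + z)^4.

The EGF product rule gives c_6 = Σ_{k_1+k_2=6} C(6; k_1,k_2) · ∏ g_i(k_i), where e^{3z} gives (3)^k; (1+z)^4 gives the falling factorial (4)_k.
g_1(k) for k = 0…6: 1, 3, 9, 27, 81, 243, 729.
g_2(k) for k = 0…6: 1, 4, 12, 24, 24, 0, 0.
c_6 = Σ_k C(6,k)·g_1(k)·g_2(6−k) = 15·9·24 + 20·27·24 + 15·81·12 + 6·243·4 + 1·729·1 = 3240 + 12960 + 14580 + 5832 + 729 = 37341.

37341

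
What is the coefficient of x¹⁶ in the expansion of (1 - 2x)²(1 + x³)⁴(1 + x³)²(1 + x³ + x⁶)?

(1 - 2x)² has coefficients 1,-4,4 for degrees 0…2.
(1 + x³)⁴ has coefficients 1,0,0,4,0,0,6,0,0,4,0,0,1,0,0,0,0 for degrees 0…16.
Multiplying by (1 + x³)² gives running coefficients 1,0,0,6,0,0,15,0,0,20,0,0,15,0,0,6,0 for degrees 0…16.
Finally multiplying by (1 + x³ + x⁶), the product of all factors after the first has coefficients 1,0,0,7,0,0,22,0,0,41,0,0,50,0,0,41,0 for degrees 0…16.
[x¹⁶] = 1·0 − 4·41 + 4·0 = -164.

-164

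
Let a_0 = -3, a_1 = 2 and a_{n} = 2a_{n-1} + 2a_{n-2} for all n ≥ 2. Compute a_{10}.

-1312

The ordinary generating function has denominator 1 - 2z - 2z^2.
Iterating the recurrence: a_0,…,a_{10} = -3, 2, -2, 0, -4, -8, -24, -64, -176, -480, -1312.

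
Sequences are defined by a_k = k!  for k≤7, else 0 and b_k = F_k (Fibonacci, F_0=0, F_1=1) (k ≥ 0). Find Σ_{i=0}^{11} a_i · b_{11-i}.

20330

This is [x^11] in the product of the two ordinary generating functions.
Σ = 1·89 + 1·55 + 2·34 + 6·21 + 24·13 + 120·8 + 720·5 + 5040·3 + 0·2 + 0·1 + 0·1 + 0·0 = 20330.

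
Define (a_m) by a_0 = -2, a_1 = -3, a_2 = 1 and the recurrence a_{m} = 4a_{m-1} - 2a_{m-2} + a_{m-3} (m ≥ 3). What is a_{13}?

2146981

The ordinary generating function has denominator 1 - 4x + 2x^2 - x^3.
Iterating the recurrence: a_0,…,a_{13} = -2, -3, 1, 8, 27, 93, 326, 1145, 4021, 14120, 49583, 174113, 611406, 2146981.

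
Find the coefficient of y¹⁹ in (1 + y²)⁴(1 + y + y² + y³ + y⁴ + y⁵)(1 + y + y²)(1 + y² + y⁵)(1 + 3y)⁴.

(1 + y²)⁴ has coefficients 1,0,4,0,6,0,4,0,1 for degrees 0…8.
(1 + y + y² + y³ + y⁴ + y⁵) has coefficients 1,1,1,1,1,1,0,0,0,0,0,0,0,0,0,0,0,0,0,0 for degrees 0…19.
Multiplying by (1 + y + y²) gives running coefficients 1,2,3,3,3,3,2,1,0,0,0,0,0,0,0,0,0,0,0,0 for degrees 0…19.
Multiplying by (1 + y² + y⁵) gives running coefficients 1,2,4,5,6,7,7,7,5,4,3,2,1,0,0,0,0,0,0,0 for degrees 0…19.
Finally multiplying by (1 + 3y)⁴, the product of all factors after the first has coefficients 1,14,82,269,579,943,1279,1522,1709,1765,1644,1361,1024,768,513,270,81,0,0,0 for degrees 0…19.
[y¹⁹] = 1·0 + 4·0 + 6·270 + 4·768 + 1·1361 = 6053.

6053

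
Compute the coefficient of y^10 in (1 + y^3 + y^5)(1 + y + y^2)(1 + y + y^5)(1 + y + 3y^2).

9

(1 + y^3 + y^5) has coefficients 1,0,0,1,0,1 for degrees 0…5.
(1 + y + y^2) has coefficients 1,1,1,0,0,0,0,0,0,0,0 for degrees 0…10.
Multiplying by (1 + y + y^5) gives running coefficients 1,2,2,1,0,1,1,1,0,0,0 for degrees 0…10.
Finally multiplying by (1 + y + 3y^2), the product of all factors after the first has coefficients 1,3,7,9,7,4,2,5,4,3,0 for degrees 0…10.
[y^10] = 1·0 + 1·5 + 1·4 = 9.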